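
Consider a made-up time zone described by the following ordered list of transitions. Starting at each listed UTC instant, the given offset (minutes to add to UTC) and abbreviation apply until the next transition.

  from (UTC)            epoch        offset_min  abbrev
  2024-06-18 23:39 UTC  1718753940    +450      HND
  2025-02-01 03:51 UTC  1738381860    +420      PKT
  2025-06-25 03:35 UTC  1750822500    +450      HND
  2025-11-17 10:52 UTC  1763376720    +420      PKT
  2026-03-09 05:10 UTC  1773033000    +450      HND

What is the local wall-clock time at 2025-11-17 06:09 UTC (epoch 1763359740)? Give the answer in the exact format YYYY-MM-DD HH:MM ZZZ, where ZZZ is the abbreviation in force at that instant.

Query: 2025-11-17 06:09 UTC
Rule 3/5 (HND, +07:30): 2025-06-25 03:35 UTC ≤ query < 2025-11-17 10:52 UTC
6·60 + 9 + 450 = 819 min
819 = 0·1440 + 819; 819 = 13·60 + 39 → 13:39, same day
→ 2025-11-17 13:39 HND

2025-11-17 13:39 HND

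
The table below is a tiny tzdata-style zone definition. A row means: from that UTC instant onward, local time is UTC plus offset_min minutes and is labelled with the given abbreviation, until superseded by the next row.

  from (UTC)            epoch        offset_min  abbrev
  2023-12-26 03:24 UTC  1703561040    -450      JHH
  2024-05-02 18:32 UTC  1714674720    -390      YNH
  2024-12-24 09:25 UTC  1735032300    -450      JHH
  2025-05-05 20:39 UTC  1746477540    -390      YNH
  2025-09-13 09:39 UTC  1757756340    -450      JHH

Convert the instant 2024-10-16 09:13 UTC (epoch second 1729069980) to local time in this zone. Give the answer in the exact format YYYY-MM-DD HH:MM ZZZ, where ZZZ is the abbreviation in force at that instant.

Query: 2024-10-16 09:13 UTC
Rule 2/5 (YNH, -06:30): 2024-05-02 18:32 UTC ≤ query < 2024-12-24 09:25 UTC
9·60 + 13 - 390 = 163 min
163 = 0·1440 + 163; 163 = 2·60 + 43 → 02:43, same day
→ 2024-10-16 02:43 YNH

2024-10-16 02:43 YNH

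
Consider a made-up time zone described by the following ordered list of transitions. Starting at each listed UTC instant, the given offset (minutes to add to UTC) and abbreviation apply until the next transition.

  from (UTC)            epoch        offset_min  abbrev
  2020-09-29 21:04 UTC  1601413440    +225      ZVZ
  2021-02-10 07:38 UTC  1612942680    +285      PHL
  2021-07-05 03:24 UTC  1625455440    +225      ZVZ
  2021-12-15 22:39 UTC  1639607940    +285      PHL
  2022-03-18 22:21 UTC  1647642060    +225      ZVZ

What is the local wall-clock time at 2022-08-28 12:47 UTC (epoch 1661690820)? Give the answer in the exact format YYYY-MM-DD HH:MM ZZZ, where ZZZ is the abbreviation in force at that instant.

2022-08-28 16:32 ZVZ

Query: 2022-08-28 12:47 UTC
Rule 5/5 (ZVZ, +03:45): 2022-03-18 22:21 UTC ≤ query < +∞
12·60 + 47 + 225 = 992 min
992 = 0·1440 + 992; 992 = 16·60 + 32 → 16:32, same day
→ 2022-08-28 16:32 ZVZ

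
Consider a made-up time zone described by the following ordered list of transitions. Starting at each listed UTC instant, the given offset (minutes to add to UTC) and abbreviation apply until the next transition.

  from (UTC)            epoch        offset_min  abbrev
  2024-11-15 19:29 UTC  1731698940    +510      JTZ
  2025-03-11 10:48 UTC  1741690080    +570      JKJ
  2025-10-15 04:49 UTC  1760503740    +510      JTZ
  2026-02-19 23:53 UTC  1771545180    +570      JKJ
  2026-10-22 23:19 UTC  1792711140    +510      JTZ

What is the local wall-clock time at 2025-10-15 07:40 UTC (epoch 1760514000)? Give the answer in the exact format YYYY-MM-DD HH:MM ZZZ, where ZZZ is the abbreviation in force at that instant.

2025-10-15 16:10 JTZ

Query: 2025-10-15 07:40 UTC
Rule 3/5 (JTZ, +08:30): 2025-10-15 04:49 UTC ≤ query < 2026-02-19 23:53 UTC
7·60 + 40 + 510 = 970 min
970 = 0·1440 + 970; 970 = 16·60 + 10 → 16:10, same day
→ 2025-10-15 16:10 JTZ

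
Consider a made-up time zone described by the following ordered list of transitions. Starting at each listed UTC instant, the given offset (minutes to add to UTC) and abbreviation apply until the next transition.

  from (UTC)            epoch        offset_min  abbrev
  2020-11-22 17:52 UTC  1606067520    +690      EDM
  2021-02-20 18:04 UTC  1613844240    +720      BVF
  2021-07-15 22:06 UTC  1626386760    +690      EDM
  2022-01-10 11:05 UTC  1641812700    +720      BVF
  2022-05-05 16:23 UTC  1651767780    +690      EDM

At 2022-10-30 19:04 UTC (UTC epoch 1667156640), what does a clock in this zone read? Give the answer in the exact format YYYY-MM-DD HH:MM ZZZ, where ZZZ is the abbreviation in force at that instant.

2022-10-31 06:34 EDM

Query: 2022-10-30 19:04 UTC
Rule 5/5 (EDM, +11:30): 2022-05-05 16:23 UTC ≤ query < +∞
19·60 + 4 + 690 = 1834 min
1834 = 1·1440 + 394; 394 = 6·60 + 34 → 06:34, 2022-10-30 + 1 day = 2022-10-31
→ 2022-10-31 06:34 EDM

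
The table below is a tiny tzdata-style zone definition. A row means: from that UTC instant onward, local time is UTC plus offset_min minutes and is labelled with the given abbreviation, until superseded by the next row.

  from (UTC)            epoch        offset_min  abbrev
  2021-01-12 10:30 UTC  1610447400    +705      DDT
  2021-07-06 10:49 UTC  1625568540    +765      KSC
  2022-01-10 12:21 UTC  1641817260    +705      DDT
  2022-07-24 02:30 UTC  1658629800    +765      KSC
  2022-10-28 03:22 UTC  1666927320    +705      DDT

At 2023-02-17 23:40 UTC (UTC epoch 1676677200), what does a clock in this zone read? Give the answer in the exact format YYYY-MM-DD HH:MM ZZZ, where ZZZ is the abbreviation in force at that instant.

Query: 2023-02-17 23:40 UTC
Rule 5/5 (DDT, +11:45): 2022-10-28 03:22 UTC ≤ query < +∞
23·60 + 40 + 705 = 2125 min
2125 = 1·1440 + 685; 685 = 11·60 + 25 → 11:25, 2023-02-17 + 1 day = 2023-02-18
→ 2023-02-18 11:25 DDT

2023-02-18 11:25 DDT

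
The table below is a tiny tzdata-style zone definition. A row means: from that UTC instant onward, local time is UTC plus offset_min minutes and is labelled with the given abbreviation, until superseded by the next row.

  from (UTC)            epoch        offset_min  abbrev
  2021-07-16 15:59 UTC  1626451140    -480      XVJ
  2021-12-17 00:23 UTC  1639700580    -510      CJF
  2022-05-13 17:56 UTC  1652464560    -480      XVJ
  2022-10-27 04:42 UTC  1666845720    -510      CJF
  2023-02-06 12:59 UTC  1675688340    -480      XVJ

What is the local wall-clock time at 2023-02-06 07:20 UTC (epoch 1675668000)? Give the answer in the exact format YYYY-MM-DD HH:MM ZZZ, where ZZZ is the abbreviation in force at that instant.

Query: 2023-02-06 07:20 UTC
Rule 4/5 (CJF, -08:30): 2022-10-27 04:42 UTC ≤ query < 2023-02-06 12:59 UTC
7·60 + 20 - 510 = -70 min
-70 = -1·1440 + 1370; 1370 = 22·60 + 50 → 22:50, 2023-02-06 - 1 day = 2023-02-05
→ 2023-02-05 22:50 CJF

2023-02-05 22:50 CJF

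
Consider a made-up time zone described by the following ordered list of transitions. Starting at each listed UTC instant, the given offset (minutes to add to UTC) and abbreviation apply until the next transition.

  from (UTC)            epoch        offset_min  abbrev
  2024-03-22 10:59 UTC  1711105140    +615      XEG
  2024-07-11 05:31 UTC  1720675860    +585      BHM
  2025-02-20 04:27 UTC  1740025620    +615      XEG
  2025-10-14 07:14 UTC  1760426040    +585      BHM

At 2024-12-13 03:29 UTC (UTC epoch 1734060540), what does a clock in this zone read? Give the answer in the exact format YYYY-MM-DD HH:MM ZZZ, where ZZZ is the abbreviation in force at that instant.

2024-12-13 13:14 BHM

Query: 2024-12-13 03:29 UTC
Rule 2/4 (BHM, +09:45): 2024-07-11 05:31 UTC ≤ query < 2025-02-20 04:27 UTC
3·60 + 29 + 585 = 794 min
794 = 0·1440 + 794; 794 = 13·60 + 14 → 13:14, same day
→ 2024-12-13 13:14 BHM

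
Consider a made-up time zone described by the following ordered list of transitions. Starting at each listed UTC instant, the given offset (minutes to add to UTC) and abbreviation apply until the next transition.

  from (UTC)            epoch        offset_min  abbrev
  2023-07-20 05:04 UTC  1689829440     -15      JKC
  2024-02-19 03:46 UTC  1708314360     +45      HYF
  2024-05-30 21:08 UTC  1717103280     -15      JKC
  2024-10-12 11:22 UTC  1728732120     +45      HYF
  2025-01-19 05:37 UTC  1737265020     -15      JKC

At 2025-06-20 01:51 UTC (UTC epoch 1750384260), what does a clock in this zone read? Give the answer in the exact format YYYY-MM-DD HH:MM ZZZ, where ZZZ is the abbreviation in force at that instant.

2025-06-20 01:36 JKC

Query: 2025-06-20 01:51 UTC
Rule 5/5 (JKC, -00:15): 2025-01-19 05:37 UTC ≤ query < +∞
1·60 + 51 - 15 = 96 min
96 = 0·1440 + 96; 96 = 1·60 + 36 → 01:36, same day
→ 2025-06-20 01:36 JKC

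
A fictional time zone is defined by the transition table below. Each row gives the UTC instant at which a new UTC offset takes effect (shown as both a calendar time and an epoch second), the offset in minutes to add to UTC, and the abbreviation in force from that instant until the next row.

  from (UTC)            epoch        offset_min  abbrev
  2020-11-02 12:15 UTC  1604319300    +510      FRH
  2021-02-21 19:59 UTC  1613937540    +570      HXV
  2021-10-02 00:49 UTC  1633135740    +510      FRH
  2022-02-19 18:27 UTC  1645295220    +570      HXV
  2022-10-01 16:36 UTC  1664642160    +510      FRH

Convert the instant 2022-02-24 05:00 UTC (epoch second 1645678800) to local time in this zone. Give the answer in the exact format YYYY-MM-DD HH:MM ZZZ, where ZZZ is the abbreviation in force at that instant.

Query: 2022-02-24 05:00 UTC
Rule 4/5 (HXV, +09:30): 2022-02-19 18:27 UTC ≤ query < 2022-10-01 16:36 UTC
5·60 + 0 + 570 = 870 min
870 = 0·1440 + 870; 870 = 14·60 + 30 → 14:30, same day
→ 2022-02-24 14:30 HXV

2022-02-24 14:30 HXV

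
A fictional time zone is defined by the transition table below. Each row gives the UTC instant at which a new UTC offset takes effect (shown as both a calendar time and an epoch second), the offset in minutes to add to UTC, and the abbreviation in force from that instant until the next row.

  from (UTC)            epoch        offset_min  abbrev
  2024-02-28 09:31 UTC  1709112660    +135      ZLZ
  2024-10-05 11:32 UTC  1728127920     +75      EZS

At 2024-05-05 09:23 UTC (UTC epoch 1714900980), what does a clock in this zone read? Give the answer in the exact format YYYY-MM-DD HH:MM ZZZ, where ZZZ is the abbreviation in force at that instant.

Query: 2024-05-05 09:23 UTC
Rule 1/2 (ZLZ, +02:15): 2024-02-28 09:31 UTC ≤ query < 2024-10-05 11:32 UTC
9·60 + 23 + 135 = 698 min
698 = 0·1440 + 698; 698 = 11·60 + 38 → 11:38, same day
→ 2024-05-05 11:38 ZLZ

2024-05-05 11:38 ZLZ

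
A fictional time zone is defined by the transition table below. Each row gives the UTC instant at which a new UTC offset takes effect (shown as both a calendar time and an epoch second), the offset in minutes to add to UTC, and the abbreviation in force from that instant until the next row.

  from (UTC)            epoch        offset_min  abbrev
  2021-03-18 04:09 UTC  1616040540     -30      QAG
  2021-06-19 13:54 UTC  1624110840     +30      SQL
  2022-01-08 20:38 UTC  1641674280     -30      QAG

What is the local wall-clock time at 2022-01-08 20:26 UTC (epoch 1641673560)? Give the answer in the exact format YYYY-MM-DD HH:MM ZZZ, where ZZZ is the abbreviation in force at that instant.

2022-01-08 20:56 SQL

Query: 2022-01-08 20:26 UTC
Rule 2/3 (SQL, +00:30): 2021-06-19 13:54 UTC ≤ query < 2022-01-08 20:38 UTC
20·60 + 26 + 30 = 1256 min
1256 = 0·1440 + 1256; 1256 = 20·60 + 56 → 20:56, same day
→ 2022-01-08 20:56 SQL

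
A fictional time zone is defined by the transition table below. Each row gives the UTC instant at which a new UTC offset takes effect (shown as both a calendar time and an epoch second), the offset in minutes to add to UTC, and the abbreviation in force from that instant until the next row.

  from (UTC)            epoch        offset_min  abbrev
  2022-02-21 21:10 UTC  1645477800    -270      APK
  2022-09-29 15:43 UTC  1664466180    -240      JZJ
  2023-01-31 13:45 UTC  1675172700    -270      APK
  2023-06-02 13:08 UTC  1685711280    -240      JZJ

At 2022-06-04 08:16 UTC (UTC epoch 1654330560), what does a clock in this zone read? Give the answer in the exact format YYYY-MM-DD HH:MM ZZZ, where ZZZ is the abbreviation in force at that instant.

Query: 2022-06-04 08:16 UTC
Rule 1/4 (APK, -04:30): 2022-02-21 21:10 UTC ≤ query < 2022-09-29 15:43 UTC
8·60 + 16 - 270 = 226 min
226 = 0·1440 + 226; 226 = 3·60 + 46 → 03:46, same day
→ 2022-06-04 03:46 APK

2022-06-04 03:46 APK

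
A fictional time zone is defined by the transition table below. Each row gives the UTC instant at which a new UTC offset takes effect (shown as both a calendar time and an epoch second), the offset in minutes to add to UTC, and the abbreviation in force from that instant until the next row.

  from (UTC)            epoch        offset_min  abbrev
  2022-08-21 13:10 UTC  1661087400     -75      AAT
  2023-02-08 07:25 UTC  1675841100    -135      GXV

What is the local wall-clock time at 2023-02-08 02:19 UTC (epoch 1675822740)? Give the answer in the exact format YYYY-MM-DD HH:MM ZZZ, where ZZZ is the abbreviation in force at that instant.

2023-02-08 01:04 AAT

Query: 2023-02-08 02:19 UTC
Rule 1/2 (AAT, -01:15): 2022-08-21 13:10 UTC ≤ query < 2023-02-08 07:25 UTC
2·60 + 19 - 75 = 64 min
64 = 0·1440 + 64; 64 = 1·60 + 4 → 01:04, same day
→ 2023-02-08 01:04 AAT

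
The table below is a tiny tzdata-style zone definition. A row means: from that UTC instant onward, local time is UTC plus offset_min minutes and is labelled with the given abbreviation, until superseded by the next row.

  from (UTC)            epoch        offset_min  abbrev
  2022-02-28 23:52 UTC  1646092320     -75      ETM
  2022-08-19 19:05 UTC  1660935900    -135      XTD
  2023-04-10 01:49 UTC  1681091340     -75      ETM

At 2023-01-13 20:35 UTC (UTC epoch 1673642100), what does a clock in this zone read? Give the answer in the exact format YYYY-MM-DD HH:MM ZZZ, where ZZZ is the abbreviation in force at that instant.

2023-01-13 18:20 XTD

Query: 2023-01-13 20:35 UTC
Rule 2/3 (XTD, -02:15): 2022-08-19 19:05 UTC ≤ query < 2023-04-10 01:49 UTC
20·60 + 35 - 135 = 1100 min
1100 = 0·1440 + 1100; 1100 = 18·60 + 20 → 18:20, same day
→ 2023-01-13 18:20 XTD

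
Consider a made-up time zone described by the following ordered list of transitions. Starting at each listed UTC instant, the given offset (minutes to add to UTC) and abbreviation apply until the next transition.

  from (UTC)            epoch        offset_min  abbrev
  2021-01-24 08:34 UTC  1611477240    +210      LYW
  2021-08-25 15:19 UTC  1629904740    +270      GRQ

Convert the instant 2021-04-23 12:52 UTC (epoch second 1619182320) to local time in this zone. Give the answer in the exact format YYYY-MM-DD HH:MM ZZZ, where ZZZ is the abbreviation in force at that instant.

2021-04-23 16:22 LYW

Query: 2021-04-23 12:52 UTC
Rule 1/2 (LYW, +03:30): 2021-01-24 08:34 UTC ≤ query < 2021-08-25 15:19 UTC
12·60 + 52 + 210 = 982 min
982 = 0·1440 + 982; 982 = 16·60 + 22 → 16:22, same day
→ 2021-04-23 16:22 LYW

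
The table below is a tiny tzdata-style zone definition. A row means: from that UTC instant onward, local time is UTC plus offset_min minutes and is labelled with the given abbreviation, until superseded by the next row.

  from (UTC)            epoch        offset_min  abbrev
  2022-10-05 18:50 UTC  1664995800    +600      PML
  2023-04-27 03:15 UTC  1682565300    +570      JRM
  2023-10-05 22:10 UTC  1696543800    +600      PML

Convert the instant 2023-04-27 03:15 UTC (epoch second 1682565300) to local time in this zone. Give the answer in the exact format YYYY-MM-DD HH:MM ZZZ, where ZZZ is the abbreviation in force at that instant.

Query: 2023-04-27 03:15 UTC
Rule 2/3 (JRM, +09:30): 2023-04-27 03:15 UTC ≤ query < 2023-10-05 22:10 UTC
3·60 + 15 + 570 = 765 min
765 = 0·1440 + 765; 765 = 12·60 + 45 → 12:45, same day
→ 2023-04-27 12:45 JRM

2023-04-27 12:45 JRM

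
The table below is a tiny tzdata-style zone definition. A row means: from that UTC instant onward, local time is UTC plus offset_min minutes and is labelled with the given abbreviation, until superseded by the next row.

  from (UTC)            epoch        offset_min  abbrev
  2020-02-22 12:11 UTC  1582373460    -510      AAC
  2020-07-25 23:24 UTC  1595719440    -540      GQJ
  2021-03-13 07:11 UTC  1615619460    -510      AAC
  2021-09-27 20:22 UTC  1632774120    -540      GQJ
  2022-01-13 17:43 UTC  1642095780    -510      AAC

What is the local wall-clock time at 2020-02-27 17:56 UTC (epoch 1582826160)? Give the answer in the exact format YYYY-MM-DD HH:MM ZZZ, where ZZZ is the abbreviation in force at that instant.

2020-02-27 09:26 AAC

Query: 2020-02-27 17:56 UTC
Rule 1/5 (AAC, -08:30): 2020-02-22 12:11 UTC ≤ query < 2020-07-25 23:24 UTC
17·60 + 56 - 510 = 566 min
566 = 0·1440 + 566; 566 = 9·60 + 26 → 09:26, same day
→ 2020-02-27 09:26 AAC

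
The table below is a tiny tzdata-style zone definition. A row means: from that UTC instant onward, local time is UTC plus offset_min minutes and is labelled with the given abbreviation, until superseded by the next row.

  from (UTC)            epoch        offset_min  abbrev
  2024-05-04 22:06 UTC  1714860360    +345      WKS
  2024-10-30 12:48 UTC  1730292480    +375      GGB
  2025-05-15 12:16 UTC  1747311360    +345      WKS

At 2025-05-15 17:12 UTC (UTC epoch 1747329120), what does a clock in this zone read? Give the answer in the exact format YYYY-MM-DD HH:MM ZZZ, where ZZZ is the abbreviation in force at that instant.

Query: 2025-05-15 17:12 UTC
Rule 3/3 (WKS, +05:45): 2025-05-15 12:16 UTC ≤ query < +∞
17·60 + 12 + 345 = 1377 min
1377 = 0·1440 + 1377; 1377 = 22·60 + 57 → 22:57, same day
→ 2025-05-15 22:57 WKS

2025-05-15 22:57 WKS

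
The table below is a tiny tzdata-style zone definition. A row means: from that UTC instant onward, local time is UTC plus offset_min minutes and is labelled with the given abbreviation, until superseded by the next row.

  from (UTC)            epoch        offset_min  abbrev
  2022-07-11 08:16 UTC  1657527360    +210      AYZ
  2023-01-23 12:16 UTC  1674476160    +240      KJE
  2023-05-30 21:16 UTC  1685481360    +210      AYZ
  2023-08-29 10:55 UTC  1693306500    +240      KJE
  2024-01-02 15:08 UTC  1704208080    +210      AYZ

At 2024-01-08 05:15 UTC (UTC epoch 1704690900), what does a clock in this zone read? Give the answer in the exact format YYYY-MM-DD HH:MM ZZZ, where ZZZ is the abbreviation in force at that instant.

2024-01-08 08:45 AYZ

Query: 2024-01-08 05:15 UTC
Rule 5/5 (AYZ, +03:30): 2024-01-02 15:08 UTC ≤ query < +∞
5·60 + 15 + 210 = 525 min
525 = 0·1440 + 525; 525 = 8·60 + 45 → 08:45, same day
→ 2024-01-08 08:45 AYZ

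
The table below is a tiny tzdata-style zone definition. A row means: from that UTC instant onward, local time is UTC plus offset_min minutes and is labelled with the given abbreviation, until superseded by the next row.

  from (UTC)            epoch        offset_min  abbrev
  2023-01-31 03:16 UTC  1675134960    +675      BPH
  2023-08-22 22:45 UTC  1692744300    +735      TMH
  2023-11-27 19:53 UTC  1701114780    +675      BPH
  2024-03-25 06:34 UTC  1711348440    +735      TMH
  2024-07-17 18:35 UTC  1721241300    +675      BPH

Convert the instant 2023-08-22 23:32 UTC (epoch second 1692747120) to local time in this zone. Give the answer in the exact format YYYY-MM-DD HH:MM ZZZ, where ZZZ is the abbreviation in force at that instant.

Query: 2023-08-22 23:32 UTC
Rule 2/5 (TMH, +12:15): 2023-08-22 22:45 UTC ≤ query < 2023-11-27 19:53 UTC
23·60 + 32 + 735 = 2147 min
2147 = 1·1440 + 707; 707 = 11·60 + 47 → 11:47, 2023-08-22 + 1 day = 2023-08-23
→ 2023-08-23 11:47 TMH

2023-08-23 11:47 TMH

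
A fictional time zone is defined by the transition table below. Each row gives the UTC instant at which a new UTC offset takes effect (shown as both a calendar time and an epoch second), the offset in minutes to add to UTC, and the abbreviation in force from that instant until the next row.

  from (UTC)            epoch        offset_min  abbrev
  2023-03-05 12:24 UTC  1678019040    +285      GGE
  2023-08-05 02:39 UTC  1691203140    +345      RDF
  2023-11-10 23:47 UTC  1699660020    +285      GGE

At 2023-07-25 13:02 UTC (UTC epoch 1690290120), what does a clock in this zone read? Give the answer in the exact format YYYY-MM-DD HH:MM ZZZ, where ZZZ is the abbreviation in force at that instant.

Query: 2023-07-25 13:02 UTC
Rule 1/3 (GGE, +04:45): 2023-03-05 12:24 UTC ≤ query < 2023-08-05 02:39 UTC
13·60 + 2 + 285 = 1067 min
1067 = 0·1440 + 1067; 1067 = 17·60 + 47 → 17:47, same day
→ 2023-07-25 17:47 GGE

2023-07-25 17:47 GGE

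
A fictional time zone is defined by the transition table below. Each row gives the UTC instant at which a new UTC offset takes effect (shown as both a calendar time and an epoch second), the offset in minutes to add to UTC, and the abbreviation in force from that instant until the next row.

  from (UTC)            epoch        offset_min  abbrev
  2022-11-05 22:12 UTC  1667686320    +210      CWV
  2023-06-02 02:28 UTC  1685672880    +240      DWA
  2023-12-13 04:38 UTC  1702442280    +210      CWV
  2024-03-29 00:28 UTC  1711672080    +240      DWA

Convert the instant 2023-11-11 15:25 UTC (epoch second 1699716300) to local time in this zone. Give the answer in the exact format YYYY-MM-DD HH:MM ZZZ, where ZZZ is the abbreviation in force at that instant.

Query: 2023-11-11 15:25 UTC
Rule 2/4 (DWA, +04:00): 2023-06-02 02:28 UTC ≤ query < 2023-12-13 04:38 UTC
15·60 + 25 + 240 = 1165 min
1165 = 0·1440 + 1165; 1165 = 19·60 + 25 → 19:25, same day
→ 2023-11-11 19:25 DWA

2023-11-11 19:25 DWA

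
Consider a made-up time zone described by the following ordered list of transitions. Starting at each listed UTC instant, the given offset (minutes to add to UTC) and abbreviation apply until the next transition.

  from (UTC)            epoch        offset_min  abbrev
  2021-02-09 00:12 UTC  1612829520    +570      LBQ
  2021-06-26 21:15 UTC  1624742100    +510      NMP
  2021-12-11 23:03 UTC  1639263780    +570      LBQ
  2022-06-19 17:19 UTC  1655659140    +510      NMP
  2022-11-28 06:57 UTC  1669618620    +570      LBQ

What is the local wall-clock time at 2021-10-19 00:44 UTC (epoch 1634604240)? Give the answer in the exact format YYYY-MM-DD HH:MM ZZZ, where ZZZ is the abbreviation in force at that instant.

Query: 2021-10-19 00:44 UTC
Rule 2/5 (NMP, +08:30): 2021-06-26 21:15 UTC ≤ query < 2021-12-11 23:03 UTC
0·60 + 44 + 510 = 554 min
554 = 0·1440 + 554; 554 = 9·60 + 14 → 09:14, same day
→ 2021-10-19 09:14 NMP

2021-10-19 09:14 NMP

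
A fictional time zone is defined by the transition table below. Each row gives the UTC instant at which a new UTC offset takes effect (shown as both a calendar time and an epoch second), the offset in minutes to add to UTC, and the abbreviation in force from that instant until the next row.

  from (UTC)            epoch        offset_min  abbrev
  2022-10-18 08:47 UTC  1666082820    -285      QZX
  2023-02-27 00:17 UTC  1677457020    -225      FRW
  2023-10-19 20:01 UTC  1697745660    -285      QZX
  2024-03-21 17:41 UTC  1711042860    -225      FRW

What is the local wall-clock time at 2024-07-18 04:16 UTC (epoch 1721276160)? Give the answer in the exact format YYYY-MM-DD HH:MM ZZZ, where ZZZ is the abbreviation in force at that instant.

2024-07-18 00:31 FRW

Query: 2024-07-18 04:16 UTC
Rule 4/4 (FRW, -03:45): 2024-03-21 17:41 UTC ≤ query < +∞
4·60 + 16 - 225 = 31 min
31 = 0·1440 + 31; 31 = 0·60 + 31 → 00:31, same day
→ 2024-07-18 00:31 FRW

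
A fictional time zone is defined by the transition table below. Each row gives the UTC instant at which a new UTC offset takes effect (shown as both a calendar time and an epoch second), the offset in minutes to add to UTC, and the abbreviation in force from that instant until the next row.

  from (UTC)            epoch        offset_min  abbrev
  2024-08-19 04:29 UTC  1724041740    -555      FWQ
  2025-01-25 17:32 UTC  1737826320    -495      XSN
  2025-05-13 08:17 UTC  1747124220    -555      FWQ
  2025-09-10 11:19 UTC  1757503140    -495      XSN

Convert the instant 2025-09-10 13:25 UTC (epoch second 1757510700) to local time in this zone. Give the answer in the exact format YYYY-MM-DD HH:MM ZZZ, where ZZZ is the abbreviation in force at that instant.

Query: 2025-09-10 13:25 UTC
Rule 4/4 (XSN, -08:15): 2025-09-10 11:19 UTC ≤ query < +∞
13·60 + 25 - 495 = 310 min
310 = 0·1440 + 310; 310 = 5·60 + 10 → 05:10, same day
→ 2025-09-10 05:10 XSN

2025-09-10 05:10 XSN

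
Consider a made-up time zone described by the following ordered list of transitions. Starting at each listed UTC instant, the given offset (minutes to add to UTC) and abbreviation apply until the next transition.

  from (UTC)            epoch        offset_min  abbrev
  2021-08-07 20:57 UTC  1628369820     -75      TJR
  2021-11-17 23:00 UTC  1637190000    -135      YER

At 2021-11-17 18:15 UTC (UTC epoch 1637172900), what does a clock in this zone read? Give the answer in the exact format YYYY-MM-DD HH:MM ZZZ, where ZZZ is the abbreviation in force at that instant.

2021-11-17 17:00 TJR

Query: 2021-11-17 18:15 UTC
Rule 1/2 (TJR, -01:15): 2021-08-07 20:57 UTC ≤ query < 2021-11-17 23:00 UTC
18·60 + 15 - 75 = 1020 min
1020 = 0·1440 + 1020; 1020 = 17·60 + 0 → 17:00, same day
→ 2021-11-17 17:00 TJR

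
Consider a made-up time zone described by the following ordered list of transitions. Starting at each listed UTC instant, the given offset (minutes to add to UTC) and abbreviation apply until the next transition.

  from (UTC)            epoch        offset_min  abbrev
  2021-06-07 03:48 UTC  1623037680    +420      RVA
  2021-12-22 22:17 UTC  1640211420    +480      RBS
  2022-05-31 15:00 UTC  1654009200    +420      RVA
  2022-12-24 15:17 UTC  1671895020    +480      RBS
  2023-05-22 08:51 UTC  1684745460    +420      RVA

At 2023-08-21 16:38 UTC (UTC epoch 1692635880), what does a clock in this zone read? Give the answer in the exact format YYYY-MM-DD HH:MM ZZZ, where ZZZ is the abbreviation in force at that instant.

2023-08-21 23:38 RVA

Query: 2023-08-21 16:38 UTC
Rule 5/5 (RVA, +07:00): 2023-05-22 08:51 UTC ≤ query < +∞
16·60 + 38 + 420 = 1418 min
1418 = 0·1440 + 1418; 1418 = 23·60 + 38 → 23:38, same day
→ 2023-08-21 23:38 RVA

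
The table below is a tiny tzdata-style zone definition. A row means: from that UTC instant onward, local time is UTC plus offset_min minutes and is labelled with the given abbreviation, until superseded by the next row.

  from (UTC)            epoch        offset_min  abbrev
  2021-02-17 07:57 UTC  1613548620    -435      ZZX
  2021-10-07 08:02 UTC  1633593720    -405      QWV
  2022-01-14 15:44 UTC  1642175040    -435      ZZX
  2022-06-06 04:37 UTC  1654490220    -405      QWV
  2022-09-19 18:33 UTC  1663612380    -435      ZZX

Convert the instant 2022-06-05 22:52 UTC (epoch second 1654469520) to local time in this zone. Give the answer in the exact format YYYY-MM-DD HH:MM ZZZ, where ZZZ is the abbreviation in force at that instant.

Query: 2022-06-05 22:52 UTC
Rule 3/5 (ZZX, -07:15): 2022-01-14 15:44 UTC ≤ query < 2022-06-06 04:37 UTC
22·60 + 52 - 435 = 937 min
937 = 0·1440 + 937; 937 = 15·60 + 37 → 15:37, same day
→ 2022-06-05 15:37 ZZX

2022-06-05 15:37 ZZX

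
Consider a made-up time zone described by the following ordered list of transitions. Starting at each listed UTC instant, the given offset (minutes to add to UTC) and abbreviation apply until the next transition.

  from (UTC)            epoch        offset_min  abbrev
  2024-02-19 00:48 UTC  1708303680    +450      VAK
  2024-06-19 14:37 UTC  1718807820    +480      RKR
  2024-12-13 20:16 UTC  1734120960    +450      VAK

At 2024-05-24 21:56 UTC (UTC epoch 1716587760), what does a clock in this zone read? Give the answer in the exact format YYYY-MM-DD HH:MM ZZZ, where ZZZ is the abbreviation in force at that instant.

2024-05-25 05:26 VAK

Query: 2024-05-24 21:56 UTC
Rule 1/3 (VAK, +07:30): 2024-02-19 00:48 UTC ≤ query < 2024-06-19 14:37 UTC
21·60 + 56 + 450 = 1766 min
1766 = 1·1440 + 326; 326 = 5·60 + 26 → 05:26, 2024-05-24 + 1 day = 2024-05-25
→ 2024-05-25 05:26 VAK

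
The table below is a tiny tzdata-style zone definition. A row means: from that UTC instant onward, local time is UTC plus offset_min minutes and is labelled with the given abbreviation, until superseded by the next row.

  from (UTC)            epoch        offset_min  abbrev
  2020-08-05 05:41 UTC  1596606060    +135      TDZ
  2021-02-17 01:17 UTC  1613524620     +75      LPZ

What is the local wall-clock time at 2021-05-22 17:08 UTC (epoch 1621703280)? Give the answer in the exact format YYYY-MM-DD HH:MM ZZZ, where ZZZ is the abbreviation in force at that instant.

2021-05-22 18:23 LPZ

Query: 2021-05-22 17:08 UTC
Rule 2/2 (LPZ, +01:15): 2021-02-17 01:17 UTC ≤ query < +∞
17·60 + 8 + 75 = 1103 min
1103 = 0·1440 + 1103; 1103 = 18·60 + 23 → 18:23, same day
→ 2021-05-22 18:23 LPZ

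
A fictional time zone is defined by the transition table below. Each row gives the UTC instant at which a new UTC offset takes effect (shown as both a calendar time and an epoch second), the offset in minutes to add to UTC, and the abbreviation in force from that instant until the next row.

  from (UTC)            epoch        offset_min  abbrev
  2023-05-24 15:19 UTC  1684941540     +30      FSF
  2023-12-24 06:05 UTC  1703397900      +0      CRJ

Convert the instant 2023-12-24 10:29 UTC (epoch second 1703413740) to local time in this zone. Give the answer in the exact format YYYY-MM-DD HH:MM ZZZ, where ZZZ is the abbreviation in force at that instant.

Query: 2023-12-24 10:29 UTC
Rule 2/2 (CRJ, +00:00): 2023-12-24 06:05 UTC ≤ query < +∞
10·60 + 29 + 0 = 629 min
629 = 0·1440 + 629; 629 = 10·60 + 29 → 10:29, same day
→ 2023-12-24 10:29 CRJ

2023-12-24 10:29 CRJ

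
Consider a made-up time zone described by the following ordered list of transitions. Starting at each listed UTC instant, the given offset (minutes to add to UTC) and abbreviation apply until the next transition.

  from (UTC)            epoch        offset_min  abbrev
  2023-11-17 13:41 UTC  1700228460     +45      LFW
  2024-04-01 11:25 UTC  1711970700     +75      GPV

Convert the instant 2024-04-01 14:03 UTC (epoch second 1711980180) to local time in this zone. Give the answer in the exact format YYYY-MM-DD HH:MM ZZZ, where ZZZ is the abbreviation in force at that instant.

Query: 2024-04-01 14:03 UTC
Rule 2/2 (GPV, +01:15): 2024-04-01 11:25 UTC ≤ query < +∞
14·60 + 3 + 75 = 918 min
918 = 0·1440 + 918; 918 = 15·60 + 18 → 15:18, same day
→ 2024-04-01 15:18 GPV

2024-04-01 15:18 GPV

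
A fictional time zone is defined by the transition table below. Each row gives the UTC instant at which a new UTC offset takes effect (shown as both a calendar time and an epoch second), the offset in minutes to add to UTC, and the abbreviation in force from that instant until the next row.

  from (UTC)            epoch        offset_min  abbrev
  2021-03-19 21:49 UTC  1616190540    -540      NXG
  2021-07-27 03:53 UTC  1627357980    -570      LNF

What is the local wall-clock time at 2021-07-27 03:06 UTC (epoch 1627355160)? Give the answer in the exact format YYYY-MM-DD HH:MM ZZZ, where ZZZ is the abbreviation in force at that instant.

2021-07-26 18:06 NXG

Query: 2021-07-27 03:06 UTC
Rule 1/2 (NXG, -09:00): 2021-03-19 21:49 UTC ≤ query < 2021-07-27 03:53 UTC
3·60 + 6 - 540 = -354 min
-354 = -1·1440 + 1086; 1086 = 18·60 + 6 → 18:06, 2021-07-27 - 1 day = 2021-07-26
→ 2021-07-26 18:06 NXG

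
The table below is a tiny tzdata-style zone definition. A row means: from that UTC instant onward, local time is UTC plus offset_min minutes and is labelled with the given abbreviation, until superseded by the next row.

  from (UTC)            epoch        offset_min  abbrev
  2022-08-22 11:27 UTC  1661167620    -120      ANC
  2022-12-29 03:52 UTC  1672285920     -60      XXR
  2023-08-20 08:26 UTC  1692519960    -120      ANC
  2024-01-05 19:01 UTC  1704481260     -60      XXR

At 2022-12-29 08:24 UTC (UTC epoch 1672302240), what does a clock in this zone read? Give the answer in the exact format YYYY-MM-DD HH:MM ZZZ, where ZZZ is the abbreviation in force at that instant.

Query: 2022-12-29 08:24 UTC
Rule 2/4 (XXR, -01:00): 2022-12-29 03:52 UTC ≤ query < 2023-08-20 08:26 UTC
8·60 + 24 - 60 = 444 min
444 = 0·1440 + 444; 444 = 7·60 + 24 → 07:24, same day
→ 2022-12-29 07:24 XXR

2022-12-29 07:24 XXR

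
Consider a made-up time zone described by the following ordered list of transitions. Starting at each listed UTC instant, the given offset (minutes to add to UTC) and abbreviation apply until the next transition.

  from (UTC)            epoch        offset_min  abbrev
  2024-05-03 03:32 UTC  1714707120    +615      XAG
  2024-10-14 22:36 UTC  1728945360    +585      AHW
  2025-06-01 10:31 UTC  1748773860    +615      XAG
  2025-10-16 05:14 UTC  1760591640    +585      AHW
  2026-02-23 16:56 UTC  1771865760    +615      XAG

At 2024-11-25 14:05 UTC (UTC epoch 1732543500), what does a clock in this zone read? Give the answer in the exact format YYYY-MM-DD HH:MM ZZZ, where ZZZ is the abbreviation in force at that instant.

2024-11-25 23:50 AHW

Query: 2024-11-25 14:05 UTC
Rule 2/5 (AHW, +09:45): 2024-10-14 22:36 UTC ≤ query < 2025-06-01 10:31 UTC
14·60 + 5 + 585 = 1430 min
1430 = 0·1440 + 1430; 1430 = 23·60 + 50 → 23:50, same day
→ 2024-11-25 23:50 AHW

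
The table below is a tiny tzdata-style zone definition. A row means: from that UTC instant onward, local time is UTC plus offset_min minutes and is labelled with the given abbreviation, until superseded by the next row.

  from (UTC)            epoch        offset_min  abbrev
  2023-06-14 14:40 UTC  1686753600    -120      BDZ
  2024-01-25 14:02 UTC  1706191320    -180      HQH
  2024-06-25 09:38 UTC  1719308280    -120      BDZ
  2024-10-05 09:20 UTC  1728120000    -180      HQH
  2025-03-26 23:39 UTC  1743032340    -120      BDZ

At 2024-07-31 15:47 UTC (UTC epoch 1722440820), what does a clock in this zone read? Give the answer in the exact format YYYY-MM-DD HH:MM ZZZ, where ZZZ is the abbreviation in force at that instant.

Query: 2024-07-31 15:47 UTC
Rule 3/5 (BDZ, -02:00): 2024-06-25 09:38 UTC ≤ query < 2024-10-05 09:20 UTC
15·60 + 47 - 120 = 827 min
827 = 0·1440 + 827; 827 = 13·60 + 47 → 13:47, same day
→ 2024-07-31 13:47 BDZ

2024-07-31 13:47 BDZ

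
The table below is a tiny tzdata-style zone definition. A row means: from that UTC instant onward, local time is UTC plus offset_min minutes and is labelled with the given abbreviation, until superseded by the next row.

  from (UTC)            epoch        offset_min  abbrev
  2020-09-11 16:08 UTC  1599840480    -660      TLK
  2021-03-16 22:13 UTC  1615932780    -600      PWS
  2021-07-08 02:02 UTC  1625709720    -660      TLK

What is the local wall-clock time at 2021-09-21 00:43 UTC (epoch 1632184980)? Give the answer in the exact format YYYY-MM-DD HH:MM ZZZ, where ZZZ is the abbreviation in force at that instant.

Query: 2021-09-21 00:43 UTC
Rule 3/3 (TLK, -11:00): 2021-07-08 02:02 UTC ≤ query < +∞
0·60 + 43 - 660 = -617 min
-617 = -1·1440 + 823; 823 = 13·60 + 43 → 13:43, 2021-09-21 - 1 day = 2021-09-20
→ 2021-09-20 13:43 TLK

2021-09-20 13:43 TLK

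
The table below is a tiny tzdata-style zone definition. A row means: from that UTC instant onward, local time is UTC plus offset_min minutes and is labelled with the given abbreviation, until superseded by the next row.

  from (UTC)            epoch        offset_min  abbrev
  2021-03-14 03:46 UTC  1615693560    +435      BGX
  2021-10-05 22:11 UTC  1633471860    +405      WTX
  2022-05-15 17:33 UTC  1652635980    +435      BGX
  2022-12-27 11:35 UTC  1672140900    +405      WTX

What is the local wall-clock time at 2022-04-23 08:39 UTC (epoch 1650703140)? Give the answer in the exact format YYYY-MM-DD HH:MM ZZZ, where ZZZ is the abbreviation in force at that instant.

2022-04-23 15:24 WTX

Query: 2022-04-23 08:39 UTC
Rule 2/4 (WTX, +06:45): 2021-10-05 22:11 UTC ≤ query < 2022-05-15 17:33 UTC
8·60 + 39 + 405 = 924 min
924 = 0·1440 + 924; 924 = 15·60 + 24 → 15:24, same day
→ 2022-04-23 15:24 WTX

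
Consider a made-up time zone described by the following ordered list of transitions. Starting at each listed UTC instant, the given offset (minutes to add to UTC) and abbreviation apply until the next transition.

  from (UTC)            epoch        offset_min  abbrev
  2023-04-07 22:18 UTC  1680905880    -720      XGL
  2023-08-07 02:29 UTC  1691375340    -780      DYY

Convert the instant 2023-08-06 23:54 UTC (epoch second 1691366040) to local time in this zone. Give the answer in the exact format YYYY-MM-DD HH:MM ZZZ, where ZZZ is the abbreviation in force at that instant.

2023-08-06 11:54 XGL

Query: 2023-08-06 23:54 UTC
Rule 1/2 (XGL, -12:00): 2023-04-07 22:18 UTC ≤ query < 2023-08-07 02:29 UTC
23·60 + 54 - 720 = 714 min
714 = 0·1440 + 714; 714 = 11·60 + 54 → 11:54, same day
→ 2023-08-06 11:54 XGL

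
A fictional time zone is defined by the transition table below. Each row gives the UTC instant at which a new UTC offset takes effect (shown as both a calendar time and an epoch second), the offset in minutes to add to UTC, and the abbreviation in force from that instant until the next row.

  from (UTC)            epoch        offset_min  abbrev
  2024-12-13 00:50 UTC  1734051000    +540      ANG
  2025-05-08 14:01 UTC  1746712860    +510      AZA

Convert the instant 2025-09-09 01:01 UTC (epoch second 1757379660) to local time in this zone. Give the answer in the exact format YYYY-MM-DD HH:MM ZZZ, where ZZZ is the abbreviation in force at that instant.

Query: 2025-09-09 01:01 UTC
Rule 2/2 (AZA, +08:30): 2025-05-08 14:01 UTC ≤ query < +∞
1·60 + 1 + 510 = 571 min
571 = 0·1440 + 571; 571 = 9·60 + 31 → 09:31, same day
→ 2025-09-09 09:31 AZA

2025-09-09 09:31 AZA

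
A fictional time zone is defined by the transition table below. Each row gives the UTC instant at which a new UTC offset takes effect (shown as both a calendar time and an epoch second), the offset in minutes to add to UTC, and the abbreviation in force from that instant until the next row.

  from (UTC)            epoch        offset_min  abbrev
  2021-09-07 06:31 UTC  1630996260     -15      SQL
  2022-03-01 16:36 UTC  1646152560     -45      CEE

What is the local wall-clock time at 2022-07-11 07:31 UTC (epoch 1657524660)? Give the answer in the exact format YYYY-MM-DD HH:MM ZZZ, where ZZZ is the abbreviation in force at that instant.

2022-07-11 06:46 CEE

Query: 2022-07-11 07:31 UTC
Rule 2/2 (CEE, -00:45): 2022-03-01 16:36 UTC ≤ query < +∞
7·60 + 31 - 45 = 406 min
406 = 0·1440 + 406; 406 = 6·60 + 46 → 06:46, same day
→ 2022-07-11 06:46 CEE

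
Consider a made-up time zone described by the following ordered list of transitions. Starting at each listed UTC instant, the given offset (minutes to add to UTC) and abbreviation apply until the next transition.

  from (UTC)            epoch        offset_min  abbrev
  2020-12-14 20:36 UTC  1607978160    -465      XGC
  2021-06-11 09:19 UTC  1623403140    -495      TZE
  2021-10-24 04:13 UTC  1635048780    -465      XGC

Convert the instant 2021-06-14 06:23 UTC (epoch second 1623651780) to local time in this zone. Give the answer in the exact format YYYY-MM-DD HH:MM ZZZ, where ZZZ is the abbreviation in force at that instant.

Query: 2021-06-14 06:23 UTC
Rule 2/3 (TZE, -08:15): 2021-06-11 09:19 UTC ≤ query < 2021-10-24 04:13 UTC
6·60 + 23 - 495 = -112 min
-112 = -1·1440 + 1328; 1328 = 22·60 + 8 → 22:08, 2021-06-14 - 1 day = 2021-06-13
→ 2021-06-13 22:08 TZE

2021-06-13 22:08 TZE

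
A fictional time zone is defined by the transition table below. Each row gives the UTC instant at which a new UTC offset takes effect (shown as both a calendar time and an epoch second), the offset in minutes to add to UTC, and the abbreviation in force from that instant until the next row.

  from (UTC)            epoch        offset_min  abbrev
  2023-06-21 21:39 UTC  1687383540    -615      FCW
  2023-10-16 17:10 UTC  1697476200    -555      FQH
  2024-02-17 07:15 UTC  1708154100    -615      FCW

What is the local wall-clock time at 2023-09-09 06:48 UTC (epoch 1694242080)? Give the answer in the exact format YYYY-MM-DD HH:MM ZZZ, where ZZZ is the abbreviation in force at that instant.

2023-09-08 20:33 FCW

Query: 2023-09-09 06:48 UTC
Rule 1/3 (FCW, -10:15): 2023-06-21 21:39 UTC ≤ query < 2023-10-16 17:10 UTC
6·60 + 48 - 615 = -207 min
-207 = -1·1440 + 1233; 1233 = 20·60 + 33 → 20:33, 2023-09-09 - 1 day = 2023-09-08
→ 2023-09-08 20:33 FCW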